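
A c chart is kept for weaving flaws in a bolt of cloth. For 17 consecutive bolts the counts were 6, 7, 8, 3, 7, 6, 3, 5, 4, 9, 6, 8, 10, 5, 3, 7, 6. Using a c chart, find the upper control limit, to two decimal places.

c̄ = (6 + 7 + 8 + 3 + 7 + 6 + 3 + 5 + 4 + 9 + 6 + 8 + 10 + 5 + 3 + 7 + 6) / 17 = 103 / 17 = 6.0588
UCL = c̄ + 3√c̄ = 6.0588 + 3 × √6.0588 = 6.0588 + 3 × 2.4615 = 13.4432

13.44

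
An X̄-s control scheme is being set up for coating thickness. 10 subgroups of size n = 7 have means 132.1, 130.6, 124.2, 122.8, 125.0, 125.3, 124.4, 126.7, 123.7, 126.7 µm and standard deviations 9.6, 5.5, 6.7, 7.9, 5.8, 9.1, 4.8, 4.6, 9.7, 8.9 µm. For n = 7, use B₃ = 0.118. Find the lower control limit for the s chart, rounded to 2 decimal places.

0.86

s̄ = (9.6 + 5.5 + 6.7 + 7.9 + 5.8 + 9.1 + 4.8 + 4.6 + 9.7 + 8.9) / 10 = 7.2600
LCL_s = B₃·s̄ = 0.118 × 7.2600 = 0.8567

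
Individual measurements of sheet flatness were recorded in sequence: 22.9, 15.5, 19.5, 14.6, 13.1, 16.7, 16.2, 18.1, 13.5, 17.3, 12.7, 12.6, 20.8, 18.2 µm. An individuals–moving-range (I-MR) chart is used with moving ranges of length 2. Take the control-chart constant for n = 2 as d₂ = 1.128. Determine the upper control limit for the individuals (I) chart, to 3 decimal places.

X̄ = (22.9 + 15.5 + 19.5 + 14.6 + 13.1 + 16.7 + 16.2 + 18.1 + 13.5 + 17.3 + 12.7 + 12.6 + 20.8 + 18.2) / 14 = 16.5500
Moving ranges: 7.4, 4.0, 4.9, 1.5, 3.6, 0.5, 1.9, 4.6, 3.8, 4.6, 0.1, 8.2, 2.6; M̄R̄ = 47.7000 / 13 = 3.6692
UCL = X̄ + 3·M̄R̄/d₂ = 16.5500 + 3 × 3.6692 / 1.128 = 26.3086

26.309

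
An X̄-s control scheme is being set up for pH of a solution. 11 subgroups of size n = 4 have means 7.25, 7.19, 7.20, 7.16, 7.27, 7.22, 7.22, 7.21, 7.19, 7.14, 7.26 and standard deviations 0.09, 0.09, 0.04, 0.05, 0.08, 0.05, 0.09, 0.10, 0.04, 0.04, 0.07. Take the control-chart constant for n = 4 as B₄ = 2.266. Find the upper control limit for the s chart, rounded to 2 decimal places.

0.15

s̄ = (0.09 + 0.09 + 0.04 + 0.05 + 0.08 + 0.05 + 0.09 + 0.10 + 0.04 + 0.04 + 0.07) / 11 = 0.0673
UCL_s = B₄·s̄ = 2.266 × 0.0673 = 0.1524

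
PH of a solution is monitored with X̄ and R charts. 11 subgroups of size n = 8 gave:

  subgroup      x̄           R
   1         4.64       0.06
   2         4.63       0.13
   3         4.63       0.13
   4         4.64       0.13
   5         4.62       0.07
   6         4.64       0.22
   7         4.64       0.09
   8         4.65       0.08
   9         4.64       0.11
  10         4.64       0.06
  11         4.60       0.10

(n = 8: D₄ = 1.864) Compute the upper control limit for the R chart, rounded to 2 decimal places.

R̄ = (0.06 + 0.13 + 0.13 + 0.13 + 0.07 + 0.22 + 0.09 + 0.08 + 0.11 + 0.06 + 0.10) / 11 = 1.1800 / 11 = 0.1073
UCL_R = D₄·R̄ = 1.864 × 0.1073 = 0.2000

0.20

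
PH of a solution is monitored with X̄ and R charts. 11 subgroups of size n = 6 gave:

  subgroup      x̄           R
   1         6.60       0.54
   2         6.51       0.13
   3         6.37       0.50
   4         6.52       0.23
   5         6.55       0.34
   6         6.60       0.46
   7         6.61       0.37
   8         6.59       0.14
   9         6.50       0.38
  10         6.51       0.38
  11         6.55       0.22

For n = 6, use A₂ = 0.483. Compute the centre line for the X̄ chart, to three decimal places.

X̄̄ = (6.60 + 6.51 + 6.37 + 6.52 + 6.55 + 6.60 + 6.61 + 6.59 + 6.50 + 6.51 + 6.55) / 11 = 71.9100 / 11 = 6.5373
CL = X̄̄ = 6.5373

6.537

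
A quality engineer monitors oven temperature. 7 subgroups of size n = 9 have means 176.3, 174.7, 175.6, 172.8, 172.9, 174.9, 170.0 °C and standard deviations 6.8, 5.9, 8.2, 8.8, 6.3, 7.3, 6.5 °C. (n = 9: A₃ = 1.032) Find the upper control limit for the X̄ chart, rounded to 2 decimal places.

X̄̄ = (176.3 + 174.7 + 175.6 + 172.8 + 172.9 + 174.9 + 170.0) / 7 = 173.8857
s̄ = (6.8 + 5.9 + 8.2 + 8.8 + 6.3 + 7.3 + 6.5) / 7 = 7.1143
UCL = X̄̄ + A₃·s̄ = 173.8857 + 1.032 × 7.1143 = 181.2277

181.23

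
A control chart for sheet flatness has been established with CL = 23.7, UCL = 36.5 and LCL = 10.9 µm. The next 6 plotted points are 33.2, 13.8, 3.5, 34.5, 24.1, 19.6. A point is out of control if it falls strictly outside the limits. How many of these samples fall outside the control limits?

Compare each point to [10.9, 36.5]: sample 3 = 3.5 < LCL.

1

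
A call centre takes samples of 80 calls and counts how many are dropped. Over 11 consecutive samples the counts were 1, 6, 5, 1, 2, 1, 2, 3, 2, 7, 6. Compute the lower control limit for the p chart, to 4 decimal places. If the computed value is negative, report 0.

0.0000

p̄ = Σdᵢ / (k·n) = 36 / (11 × 80) = 0.04091
LCL = p̄ − 3·√(p̄(1−p̄)/n) = 0.04091 − 3 × 0.02215 = -0.02553 → 0 (negative, so LCL = 0)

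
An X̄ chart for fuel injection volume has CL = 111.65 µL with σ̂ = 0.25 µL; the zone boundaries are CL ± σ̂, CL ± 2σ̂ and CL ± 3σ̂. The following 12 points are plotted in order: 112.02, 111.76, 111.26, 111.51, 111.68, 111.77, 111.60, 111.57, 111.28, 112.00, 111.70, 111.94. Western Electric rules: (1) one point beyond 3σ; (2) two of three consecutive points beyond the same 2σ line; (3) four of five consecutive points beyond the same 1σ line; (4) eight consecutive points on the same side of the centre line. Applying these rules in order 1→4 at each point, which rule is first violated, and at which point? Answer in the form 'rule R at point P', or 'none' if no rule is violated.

none

Zone of each point (C = within 1σ̂, B = 1σ̂–2σ̂, A = 2σ̂–3σ̂, * = beyond 3σ̂; sign = side of CL): 1:+B, 2:+C, 3:-B, 4:-C, 5:+C, 6:+C, 7:-C, 8:-C, 9:-B, 10:+B, 11:+C, 12:+B
No rule fires across all 12 points.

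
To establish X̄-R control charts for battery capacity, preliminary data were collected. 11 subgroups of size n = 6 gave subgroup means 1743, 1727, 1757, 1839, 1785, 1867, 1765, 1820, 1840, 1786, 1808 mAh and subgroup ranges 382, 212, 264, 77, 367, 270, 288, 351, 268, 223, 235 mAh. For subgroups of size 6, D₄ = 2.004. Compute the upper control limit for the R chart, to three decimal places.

R̄ = (382 + 212 + 264 + 77 + 367 + 270 + 288 + 351 + 268 + 223 + 235) / 11 = 2937.0000 / 11 = 267.0000
UCL_R = D₄·R̄ = 2.004 × 267.0000 = 535.0680

535.068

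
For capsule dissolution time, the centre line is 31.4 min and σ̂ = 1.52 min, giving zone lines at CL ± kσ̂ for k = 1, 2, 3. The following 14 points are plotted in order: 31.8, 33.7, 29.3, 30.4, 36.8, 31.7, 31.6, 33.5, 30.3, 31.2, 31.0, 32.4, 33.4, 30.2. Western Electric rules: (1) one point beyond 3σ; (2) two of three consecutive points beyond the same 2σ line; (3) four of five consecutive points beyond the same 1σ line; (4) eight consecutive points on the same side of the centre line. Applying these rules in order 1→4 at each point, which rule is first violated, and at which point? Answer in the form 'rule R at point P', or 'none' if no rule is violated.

rule 1 at point 5

Zone of each point (C = within 1σ̂, B = 1σ̂–2σ̂, A = 2σ̂–3σ̂, * = beyond 3σ̂; sign = side of CL): 1:+C, 2:+B, 3:-B, 4:-C, 5:+*, 6:+C, 7:+C, 8:+B, 9:-C, 10:-C, 11:-C, 12:+C, 13:+B, 14:-C
Rule 1 (one point beyond the 3σ limits) is satisfied at point 5.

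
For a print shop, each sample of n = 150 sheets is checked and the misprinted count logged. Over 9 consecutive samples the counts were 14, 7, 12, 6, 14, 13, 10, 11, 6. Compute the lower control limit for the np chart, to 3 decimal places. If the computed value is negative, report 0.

p̄ = Σdᵢ / (k·n) = 93 / (9 × 150) = 0.06889
LCL = np̄ − 3·√(np̄(1−p̄)) = 10.3333 − 3 × 3.1019 = 1.0278

1.028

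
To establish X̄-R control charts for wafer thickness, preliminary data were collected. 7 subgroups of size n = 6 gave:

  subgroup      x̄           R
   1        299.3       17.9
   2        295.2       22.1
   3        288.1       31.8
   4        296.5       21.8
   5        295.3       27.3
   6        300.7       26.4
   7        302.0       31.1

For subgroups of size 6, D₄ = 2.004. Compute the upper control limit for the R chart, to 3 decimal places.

R̄ = (17.9 + 22.1 + 31.8 + 21.8 + 27.3 + 26.4 + 31.1) / 7 = 178.4000 / 7 = 25.4857
UCL_R = D₄·R̄ = 2.004 × 25.4857 = 51.0734

51.073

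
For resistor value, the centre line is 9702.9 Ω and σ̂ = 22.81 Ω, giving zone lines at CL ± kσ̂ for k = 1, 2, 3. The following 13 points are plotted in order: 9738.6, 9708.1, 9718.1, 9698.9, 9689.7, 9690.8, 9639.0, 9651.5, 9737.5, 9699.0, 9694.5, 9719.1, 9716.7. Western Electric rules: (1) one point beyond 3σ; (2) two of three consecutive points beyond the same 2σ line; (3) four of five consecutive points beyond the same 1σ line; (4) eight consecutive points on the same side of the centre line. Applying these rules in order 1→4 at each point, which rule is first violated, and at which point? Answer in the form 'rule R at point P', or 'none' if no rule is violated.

Zone of each point (C = within 1σ̂, B = 1σ̂–2σ̂, A = 2σ̂–3σ̂, * = beyond 3σ̂; sign = side of CL): 1:+B, 2:+C, 3:+C, 4:-C, 5:-C, 6:-C, 7:-A, 8:-A, 9:+B, 10:-C, 11:-C, 12:+C, 13:+C
Rule 2 (two of three consecutive points beyond the same 2σ limit) is satisfied at point 8.

rule 2 at point 8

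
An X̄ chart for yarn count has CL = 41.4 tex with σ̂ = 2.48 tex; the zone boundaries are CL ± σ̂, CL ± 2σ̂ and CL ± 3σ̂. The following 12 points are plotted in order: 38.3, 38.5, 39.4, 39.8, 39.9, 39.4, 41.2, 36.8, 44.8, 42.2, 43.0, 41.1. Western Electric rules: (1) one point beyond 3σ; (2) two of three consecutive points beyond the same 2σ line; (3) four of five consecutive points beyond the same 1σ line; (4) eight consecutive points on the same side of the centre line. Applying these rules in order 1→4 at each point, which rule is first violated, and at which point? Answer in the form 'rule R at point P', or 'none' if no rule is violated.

Zone of each point (C = within 1σ̂, B = 1σ̂–2σ̂, A = 2σ̂–3σ̂, * = beyond 3σ̂; sign = side of CL): 1:-B, 2:-B, 3:-C, 4:-C, 5:-C, 6:-C, 7:-C, 8:-B, 9:+B, 10:+C, 11:+C, 12:-C
Rule 4 (eight consecutive points on the same side of the centre line) is satisfied at point 8.

rule 4 at point 8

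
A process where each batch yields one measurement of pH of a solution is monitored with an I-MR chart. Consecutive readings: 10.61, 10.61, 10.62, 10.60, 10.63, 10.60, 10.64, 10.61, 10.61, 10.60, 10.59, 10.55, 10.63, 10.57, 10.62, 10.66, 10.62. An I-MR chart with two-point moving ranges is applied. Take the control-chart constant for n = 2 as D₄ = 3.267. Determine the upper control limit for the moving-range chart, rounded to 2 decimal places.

0.10

Moving ranges: 0.00, 0.01, 0.02, 0.03, 0.03, 0.04, 0.03, 0.00, 0.01, 0.01, 0.04, 0.08, 0.06, 0.05, 0.04, 0.04; M̄R̄ = 0.4900 / 16 = 0.0306
UCL_MR = D₄·M̄R̄ = 3.267 × 0.0306 = 0.1001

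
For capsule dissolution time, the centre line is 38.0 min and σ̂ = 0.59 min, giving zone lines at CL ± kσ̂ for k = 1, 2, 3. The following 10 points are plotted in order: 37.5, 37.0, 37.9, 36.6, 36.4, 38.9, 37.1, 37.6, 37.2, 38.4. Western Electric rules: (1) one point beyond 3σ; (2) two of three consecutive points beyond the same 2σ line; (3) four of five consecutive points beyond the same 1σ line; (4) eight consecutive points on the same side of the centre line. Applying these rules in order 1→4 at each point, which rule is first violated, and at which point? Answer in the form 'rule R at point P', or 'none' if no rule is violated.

rule 2 at point 5

Zone of each point (C = within 1σ̂, B = 1σ̂–2σ̂, A = 2σ̂–3σ̂, * = beyond 3σ̂; sign = side of CL): 1:-C, 2:-B, 3:-C, 4:-A, 5:-A, 6:+B, 7:-B, 8:-C, 9:-B, 10:+C
Rule 2 (two of three consecutive points beyond the same 2σ limit) is satisfied at point 5.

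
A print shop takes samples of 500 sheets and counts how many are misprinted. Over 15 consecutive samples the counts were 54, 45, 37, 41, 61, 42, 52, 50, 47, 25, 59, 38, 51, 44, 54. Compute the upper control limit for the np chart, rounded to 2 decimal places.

66.18

p̄ = Σdᵢ / (k·n) = 700 / (15 × 500) = 0.09333
UCL = np̄ + 3·√(np̄(1−p̄)) = 46.6667 + 3 × √(46.6667×0.90667) = 46.6667 + 3 × 6.5047 = 66.1808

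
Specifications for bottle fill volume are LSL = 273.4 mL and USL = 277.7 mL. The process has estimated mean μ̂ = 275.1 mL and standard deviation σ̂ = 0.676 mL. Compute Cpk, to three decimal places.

0.838

Cpu = (USL − μ̂) / (3σ̂) = (277.7 − 275.1) / (3 × 0.676) = 1.2821; Cpl = (μ̂ − LSL) / (3σ̂) = (275.1 − 273.4) / (3 × 0.676) = 0.8383; Cpk = min(Cpu, Cpl) = 0.8383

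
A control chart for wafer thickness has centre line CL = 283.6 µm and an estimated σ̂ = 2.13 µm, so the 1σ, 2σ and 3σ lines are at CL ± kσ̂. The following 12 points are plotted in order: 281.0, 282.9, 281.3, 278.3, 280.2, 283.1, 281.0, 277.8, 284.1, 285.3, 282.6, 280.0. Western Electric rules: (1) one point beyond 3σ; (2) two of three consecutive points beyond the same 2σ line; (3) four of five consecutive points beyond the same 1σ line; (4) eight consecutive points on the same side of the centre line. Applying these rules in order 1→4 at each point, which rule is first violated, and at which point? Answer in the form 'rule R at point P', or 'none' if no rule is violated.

Zone of each point (C = within 1σ̂, B = 1σ̂–2σ̂, A = 2σ̂–3σ̂, * = beyond 3σ̂; sign = side of CL): 1:-B, 2:-C, 3:-B, 4:-A, 5:-B, 6:-C, 7:-B, 8:-A, 9:+C, 10:+C, 11:-C, 12:-B
Rule 3 (four of five consecutive points beyond the same 1σ limit) is satisfied at point 5.

rule 3 at point 5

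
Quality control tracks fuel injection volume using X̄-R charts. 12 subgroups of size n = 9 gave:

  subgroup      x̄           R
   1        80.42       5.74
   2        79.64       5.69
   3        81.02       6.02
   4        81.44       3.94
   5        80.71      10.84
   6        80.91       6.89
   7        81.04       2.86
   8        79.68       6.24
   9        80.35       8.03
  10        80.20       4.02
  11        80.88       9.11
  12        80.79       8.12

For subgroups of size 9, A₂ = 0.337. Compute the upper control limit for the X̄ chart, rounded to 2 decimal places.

X̄̄ = (80.42 + 79.64 + 81.02 + 81.44 + 80.71 + 80.91 + 81.04 + 79.68 + 80.35 + 80.20 + 80.88 + 80.79) / 12 = 967.0800 / 12 = 80.5900
R̄ = (5.74 + 5.69 + 6.02 + 3.94 + 10.84 + 6.89 + 2.86 + 6.24 + 8.03 + 4.02 + 9.11 + 8.12) / 12 = 77.5000 / 12 = 6.4583
UCL = X̄̄ + A₂·R̄ = 80.5900 + 0.337 × 6.4583 = 82.7665

82.77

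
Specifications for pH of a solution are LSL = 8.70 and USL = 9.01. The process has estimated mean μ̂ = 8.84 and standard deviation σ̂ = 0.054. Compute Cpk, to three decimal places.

0.864

Cpu = (USL − μ̂) / (3σ̂) = (9.01 − 8.84) / (3 × 0.054) = 1.0494; Cpl = (μ̂ − LSL) / (3σ̂) = (8.84 − 8.70) / (3 × 0.054) = 0.8642; Cpk = min(Cpu, Cpl) = 0.8642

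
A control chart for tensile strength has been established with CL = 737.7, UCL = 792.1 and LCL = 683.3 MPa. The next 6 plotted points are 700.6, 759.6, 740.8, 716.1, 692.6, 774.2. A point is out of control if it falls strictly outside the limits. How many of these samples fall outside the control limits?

0

All 6 points lie within [683.3, 792.1].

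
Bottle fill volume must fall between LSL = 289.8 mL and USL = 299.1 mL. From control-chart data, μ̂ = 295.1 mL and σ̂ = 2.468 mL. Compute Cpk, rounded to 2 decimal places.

0.54

Cpu = (USL − μ̂) / (3σ̂) = (299.1 − 295.1) / (3 × 2.468) = 0.5402; Cpl = (μ̂ − LSL) / (3σ̂) = (295.1 − 289.8) / (3 × 2.468) = 0.7158; Cpk = min(Cpu, Cpl) = 0.5402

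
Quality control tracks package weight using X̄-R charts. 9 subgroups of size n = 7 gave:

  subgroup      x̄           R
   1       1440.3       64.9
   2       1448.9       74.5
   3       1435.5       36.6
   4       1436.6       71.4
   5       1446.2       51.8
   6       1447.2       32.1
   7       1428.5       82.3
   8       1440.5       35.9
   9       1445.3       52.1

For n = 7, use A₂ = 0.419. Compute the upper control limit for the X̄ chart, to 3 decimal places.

1464.352

X̄̄ = (1440.3 + 1448.9 + 1435.5 + 1436.6 + 1446.2 + 1447.2 + 1428.5 + 1440.5 + 1445.3) / 9 = 12969.0000 / 9 = 1441.0000
R̄ = (64.9 + 74.5 + 36.6 + 71.4 + 51.8 + 32.1 + 82.3 + 35.9 + 52.1) / 9 = 501.6000 / 9 = 55.7333
UCL = X̄̄ + A₂·R̄ = 1441.0000 + 0.419 × 55.7333 = 1464.3523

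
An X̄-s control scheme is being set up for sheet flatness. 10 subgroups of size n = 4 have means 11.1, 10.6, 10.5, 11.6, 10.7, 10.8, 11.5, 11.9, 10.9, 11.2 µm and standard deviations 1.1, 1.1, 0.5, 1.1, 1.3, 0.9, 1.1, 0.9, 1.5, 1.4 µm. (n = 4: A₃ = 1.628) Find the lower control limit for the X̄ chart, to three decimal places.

9.305

X̄̄ = (11.1 + 10.6 + 10.5 + 11.6 + 10.7 + 10.8 + 11.5 + 11.9 + 10.9 + 11.2) / 10 = 11.0800
s̄ = (1.1 + 1.1 + 0.5 + 1.1 + 1.3 + 0.9 + 1.1 + 0.9 + 1.5 + 1.4) / 10 = 1.0900
LCL = X̄̄ − A₃·s̄ = 11.0800 − 1.628 × 1.0900 = 9.3055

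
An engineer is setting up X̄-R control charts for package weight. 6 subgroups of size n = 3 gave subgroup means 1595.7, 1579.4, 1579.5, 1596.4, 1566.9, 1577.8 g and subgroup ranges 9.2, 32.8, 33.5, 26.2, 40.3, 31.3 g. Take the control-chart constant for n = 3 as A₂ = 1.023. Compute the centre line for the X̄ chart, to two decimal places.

1582.62

X̄̄ = (1595.7 + 1579.4 + 1579.5 + 1596.4 + 1566.9 + 1577.8) / 6 = 9495.7000 / 6 = 1582.6167
CL = X̄̄ = 1582.6167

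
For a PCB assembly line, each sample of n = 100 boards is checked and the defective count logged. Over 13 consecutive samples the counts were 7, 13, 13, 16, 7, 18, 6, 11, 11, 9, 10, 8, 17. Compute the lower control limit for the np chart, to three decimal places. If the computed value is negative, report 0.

p̄ = Σdᵢ / (k·n) = 146 / (13 × 100) = 0.11231
LCL = np̄ − 3·√(np̄(1−p̄)) = 11.2308 − 3 × 3.1574 = 1.7584

1.758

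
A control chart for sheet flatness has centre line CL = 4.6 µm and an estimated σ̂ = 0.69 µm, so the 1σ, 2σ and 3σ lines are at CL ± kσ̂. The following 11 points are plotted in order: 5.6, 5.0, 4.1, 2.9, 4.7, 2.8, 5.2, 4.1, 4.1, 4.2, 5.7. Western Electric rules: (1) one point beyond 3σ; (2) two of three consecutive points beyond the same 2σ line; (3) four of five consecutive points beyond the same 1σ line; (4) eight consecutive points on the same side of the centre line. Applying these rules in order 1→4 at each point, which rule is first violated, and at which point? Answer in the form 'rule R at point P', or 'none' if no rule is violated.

Zone of each point (C = within 1σ̂, B = 1σ̂–2σ̂, A = 2σ̂–3σ̂, * = beyond 3σ̂; sign = side of CL): 1:+B, 2:+C, 3:-C, 4:-A, 5:+C, 6:-A, 7:+C, 8:-C, 9:-C, 10:-C, 11:+B
Rule 2 (two of three consecutive points beyond the same 2σ limit) is satisfied at point 6.

rule 2 at point 6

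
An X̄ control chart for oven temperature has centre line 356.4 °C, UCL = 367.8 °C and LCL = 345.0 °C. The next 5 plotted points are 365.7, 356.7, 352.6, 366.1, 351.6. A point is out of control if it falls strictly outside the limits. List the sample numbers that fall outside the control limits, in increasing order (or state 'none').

All 5 points lie within [345.0, 367.8].

none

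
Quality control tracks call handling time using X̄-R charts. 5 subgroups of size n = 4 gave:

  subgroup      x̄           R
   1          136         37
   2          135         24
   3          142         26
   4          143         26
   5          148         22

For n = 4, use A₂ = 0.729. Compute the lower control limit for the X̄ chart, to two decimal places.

X̄̄ = (136 + 135 + 142 + 143 + 148) / 5 = 704.0000 / 5 = 140.8000
R̄ = (37 + 24 + 26 + 26 + 22) / 5 = 135.0000 / 5 = 27.0000
LCL = X̄̄ − A₂·R̄ = 140.8000 − 0.729 × 27.0000 = 121.1170

121.12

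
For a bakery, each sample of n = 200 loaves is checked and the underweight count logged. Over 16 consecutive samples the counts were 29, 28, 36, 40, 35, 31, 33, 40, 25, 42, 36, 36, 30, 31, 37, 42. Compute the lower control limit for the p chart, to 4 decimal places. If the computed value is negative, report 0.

p̄ = Σdᵢ / (k·n) = 551 / (16 × 200) = 0.17219
LCL = p̄ − 3·√(p̄(1−p̄)/n) = 0.17219 − 3 × 0.02670 = 0.09210

0.0921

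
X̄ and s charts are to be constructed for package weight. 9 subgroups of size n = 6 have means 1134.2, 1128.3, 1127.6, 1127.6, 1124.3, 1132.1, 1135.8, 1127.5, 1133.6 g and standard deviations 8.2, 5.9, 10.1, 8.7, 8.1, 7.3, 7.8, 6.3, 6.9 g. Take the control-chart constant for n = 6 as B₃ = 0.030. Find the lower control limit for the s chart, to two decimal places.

0.23

s̄ = (8.2 + 5.9 + 10.1 + 8.7 + 8.1 + 7.3 + 7.8 + 6.3 + 6.9) / 9 = 7.7000
LCL_s = B₃·s̄ = 0.030 × 7.7000 = 0.2310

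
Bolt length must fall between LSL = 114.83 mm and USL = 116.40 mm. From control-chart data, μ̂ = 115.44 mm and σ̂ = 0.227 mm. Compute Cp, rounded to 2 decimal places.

1.15

Cp = (USL − LSL) / (6σ̂) = (116.40 − 114.83) / (6 × 0.227) = 1.5700 / 1.3620 = 1.1527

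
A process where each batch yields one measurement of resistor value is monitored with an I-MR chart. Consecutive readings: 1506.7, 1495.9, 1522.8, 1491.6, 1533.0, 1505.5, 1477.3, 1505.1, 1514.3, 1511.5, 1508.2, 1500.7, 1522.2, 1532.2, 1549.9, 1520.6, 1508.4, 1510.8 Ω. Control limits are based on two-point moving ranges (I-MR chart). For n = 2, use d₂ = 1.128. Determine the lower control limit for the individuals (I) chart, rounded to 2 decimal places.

X̄ = (1506.7 + 1495.9 + 1522.8 + 1491.6 + 1533.0 + 1505.5 + 1477.3 + 1505.1 + 1514.3 + 1511.5 + 1508.2 + 1500.7 + 1522.2 + 1532.2 + 1549.9 + 1520.6 + 1508.4 + 1510.8) / 18 = 1512.0389
Moving ranges: 10.8, 26.9, 31.2, 41.4, 27.5, 28.2, 27.8, 9.2, 2.8, 3.3, 7.5, 21.5, 10.0, 17.7, 29.3, 12.2, 2.4; M̄R̄ = 309.7000 / 17 = 18.2176
LCL = X̄ − 3·M̄R̄/d₂ = 1512.0389 − 3 × 18.2176 / 1.128 = 1463.5877

1463.59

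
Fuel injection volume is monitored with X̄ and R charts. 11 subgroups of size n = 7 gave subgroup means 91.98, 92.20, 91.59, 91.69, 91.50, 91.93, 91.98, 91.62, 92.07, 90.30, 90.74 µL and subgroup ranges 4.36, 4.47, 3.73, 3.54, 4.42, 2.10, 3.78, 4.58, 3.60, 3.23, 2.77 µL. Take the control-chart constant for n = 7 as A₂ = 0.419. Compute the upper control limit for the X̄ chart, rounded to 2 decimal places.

X̄̄ = (91.98 + 92.20 + 91.59 + 91.69 + 91.50 + 91.93 + 91.98 + 91.62 + 92.07 + 90.30 + 90.74) / 11 = 1007.6000 / 11 = 91.6000
R̄ = (4.36 + 4.47 + 3.73 + 3.54 + 4.42 + 2.10 + 3.78 + 4.58 + 3.60 + 3.23 + 2.77) / 11 = 40.5800 / 11 = 3.6891
UCL = X̄̄ + A₂·R̄ = 91.6000 + 0.419 × 3.6891 = 93.1457

93.15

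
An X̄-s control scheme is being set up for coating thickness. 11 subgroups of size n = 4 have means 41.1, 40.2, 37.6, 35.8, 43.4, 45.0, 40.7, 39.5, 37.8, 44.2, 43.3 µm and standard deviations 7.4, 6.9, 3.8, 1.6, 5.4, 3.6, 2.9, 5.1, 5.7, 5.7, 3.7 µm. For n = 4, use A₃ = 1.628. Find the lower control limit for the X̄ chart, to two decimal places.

33.12

X̄̄ = (41.1 + 40.2 + 37.6 + 35.8 + 43.4 + 45.0 + 40.7 + 39.5 + 37.8 + 44.2 + 43.3) / 11 = 40.7818
s̄ = (7.4 + 6.9 + 3.8 + 1.6 + 5.4 + 3.6 + 2.9 + 5.1 + 5.7 + 5.7 + 3.7) / 11 = 4.7091
LCL = X̄̄ − A₃·s̄ = 40.7818 − 1.628 × 4.7091 = 33.1154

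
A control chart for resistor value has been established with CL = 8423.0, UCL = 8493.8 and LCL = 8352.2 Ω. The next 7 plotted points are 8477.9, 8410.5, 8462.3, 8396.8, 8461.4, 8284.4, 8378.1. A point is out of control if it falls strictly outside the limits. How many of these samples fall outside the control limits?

1

Compare each point to [8352.2, 8493.8]: sample 6 = 8284.4 < LCL.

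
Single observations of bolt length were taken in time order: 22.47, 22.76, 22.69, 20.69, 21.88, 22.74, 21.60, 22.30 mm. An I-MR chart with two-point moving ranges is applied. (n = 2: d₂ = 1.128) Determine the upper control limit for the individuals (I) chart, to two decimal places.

X̄ = (22.47 + 22.76 + 22.69 + 20.69 + 21.88 + 22.74 + 21.60 + 22.30) / 8 = 22.1412
Moving ranges: 0.29, 0.07, 2.00, 1.19, 0.86, 1.14, 0.70; M̄R̄ = 6.2500 / 7 = 0.8929
UCL = X̄ + 3·M̄R̄/d₂ = 22.1412 + 3 × 0.8929 / 1.128 = 24.5159

24.52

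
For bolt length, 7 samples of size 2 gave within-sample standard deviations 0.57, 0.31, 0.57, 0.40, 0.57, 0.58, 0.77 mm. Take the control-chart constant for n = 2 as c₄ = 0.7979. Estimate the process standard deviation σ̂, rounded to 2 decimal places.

0.67

s̄ = (0.57 + 0.31 + 0.57 + 0.40 + 0.57 + 0.58 + 0.77) / 7 = 0.5386
σ̂ = s̄ / c₄ = 0.5386 / 0.7979 = 0.6750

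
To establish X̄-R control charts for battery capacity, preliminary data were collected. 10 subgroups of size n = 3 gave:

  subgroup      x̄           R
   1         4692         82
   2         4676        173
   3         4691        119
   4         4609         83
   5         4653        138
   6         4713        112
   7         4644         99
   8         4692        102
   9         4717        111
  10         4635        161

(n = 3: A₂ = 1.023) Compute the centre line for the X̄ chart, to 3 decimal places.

4672.200

X̄̄ = (4692 + 4676 + 4691 + 4609 + 4653 + 4713 + 4644 + 4692 + 4717 + 4635) / 10 = 46722.0000 / 10 = 4672.2000
CL = X̄̄ = 4672.2000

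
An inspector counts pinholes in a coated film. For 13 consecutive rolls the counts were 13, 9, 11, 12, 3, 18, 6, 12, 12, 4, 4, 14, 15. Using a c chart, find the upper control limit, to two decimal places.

19.83

c̄ = (13 + 9 + 11 + 12 + 3 + 18 + 6 + 12 + 12 + 4 + 4 + 14 + 15) / 13 = 133 / 13 = 10.2308
UCL = c̄ + 3√c̄ = 10.2308 + 3 × √10.2308 = 10.2308 + 3 × 3.1986 = 19.8264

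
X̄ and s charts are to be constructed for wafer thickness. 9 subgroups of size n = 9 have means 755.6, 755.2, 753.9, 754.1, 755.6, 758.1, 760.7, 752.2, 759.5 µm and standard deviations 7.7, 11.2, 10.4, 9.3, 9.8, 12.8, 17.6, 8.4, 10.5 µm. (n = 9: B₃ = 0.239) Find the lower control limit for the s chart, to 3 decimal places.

s̄ = (7.7 + 11.2 + 10.4 + 9.3 + 9.8 + 12.8 + 17.6 + 8.4 + 10.5) / 9 = 10.8556
LCL_s = B₃·s̄ = 0.239 × 10.8556 = 2.5945

2.594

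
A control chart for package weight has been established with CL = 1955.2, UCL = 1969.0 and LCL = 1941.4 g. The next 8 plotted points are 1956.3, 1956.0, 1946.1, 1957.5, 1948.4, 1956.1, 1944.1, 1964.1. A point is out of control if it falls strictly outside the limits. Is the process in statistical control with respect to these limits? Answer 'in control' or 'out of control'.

in control

All 8 points lie within [1941.4, 1969.0].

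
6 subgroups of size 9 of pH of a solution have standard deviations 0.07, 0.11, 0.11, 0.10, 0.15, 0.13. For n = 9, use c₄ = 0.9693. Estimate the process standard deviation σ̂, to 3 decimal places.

s̄ = (0.07 + 0.11 + 0.11 + 0.10 + 0.15 + 0.13) / 6 = 0.1117
σ̂ = s̄ / c₄ = 0.1117 / 0.9693 = 0.1152

0.115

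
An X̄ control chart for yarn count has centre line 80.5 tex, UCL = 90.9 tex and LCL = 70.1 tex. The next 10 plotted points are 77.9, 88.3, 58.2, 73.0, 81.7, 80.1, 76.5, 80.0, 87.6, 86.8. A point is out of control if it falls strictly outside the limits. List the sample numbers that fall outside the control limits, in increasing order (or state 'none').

Compare each point to [70.1, 90.9]: sample 3 = 58.2 < LCL.

3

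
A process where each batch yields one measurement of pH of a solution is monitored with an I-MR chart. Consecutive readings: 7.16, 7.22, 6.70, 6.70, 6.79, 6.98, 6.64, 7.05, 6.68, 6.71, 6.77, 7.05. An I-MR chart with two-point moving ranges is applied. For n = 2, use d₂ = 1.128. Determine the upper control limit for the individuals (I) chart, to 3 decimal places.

X̄ = (7.16 + 7.22 + 6.70 + 6.70 + 6.79 + 6.98 + 6.64 + 7.05 + 6.68 + 6.71 + 6.77 + 7.05) / 12 = 6.8708
Moving ranges: 0.06, 0.52, 0.00, 0.09, 0.19, 0.34, 0.41, 0.37, 0.03, 0.06, 0.28; M̄R̄ = 2.3500 / 11 = 0.2136
UCL = X̄ + 3·M̄R̄/d₂ = 6.8708 + 3 × 0.2136 / 1.128 = 7.4390

7.439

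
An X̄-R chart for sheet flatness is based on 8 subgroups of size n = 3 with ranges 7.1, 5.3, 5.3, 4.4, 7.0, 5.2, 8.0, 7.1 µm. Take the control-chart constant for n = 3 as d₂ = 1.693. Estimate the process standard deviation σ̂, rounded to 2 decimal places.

3.65

R̄ = (7.1 + 5.3 + 5.3 + 4.4 + 7.0 + 5.2 + 8.0 + 7.1) / 8 = 6.1750
σ̂ = R̄ / d₂ = 6.1750 / 1.693 = 3.6474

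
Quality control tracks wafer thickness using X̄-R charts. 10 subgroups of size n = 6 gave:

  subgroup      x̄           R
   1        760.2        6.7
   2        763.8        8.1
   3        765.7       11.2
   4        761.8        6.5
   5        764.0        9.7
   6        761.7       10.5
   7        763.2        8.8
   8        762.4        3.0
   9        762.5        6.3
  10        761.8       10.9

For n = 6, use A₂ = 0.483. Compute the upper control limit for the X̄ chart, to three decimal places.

X̄̄ = (760.2 + 763.8 + 765.7 + 761.8 + 764.0 + 761.7 + 763.2 + 762.4 + 762.5 + 761.8) / 10 = 7627.1000 / 10 = 762.7100
R̄ = (6.7 + 8.1 + 11.2 + 6.5 + 9.7 + 10.5 + 8.8 + 3.0 + 6.3 + 10.9) / 10 = 81.7000 / 10 = 8.1700
UCL = X̄̄ + A₂·R̄ = 762.7100 + 0.483 × 8.1700 = 766.6561

766.656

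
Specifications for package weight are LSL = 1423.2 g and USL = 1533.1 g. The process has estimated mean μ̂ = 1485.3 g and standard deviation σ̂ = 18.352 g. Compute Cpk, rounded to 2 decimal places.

Cpu = (USL − μ̂) / (3σ̂) = (1533.1 − 1485.3) / (3 × 18.352) = 0.8682; Cpl = (μ̂ − LSL) / (3σ̂) = (1485.3 − 1423.2) / (3 × 18.352) = 1.1279; Cpk = min(Cpu, Cpl) = 0.8682

0.87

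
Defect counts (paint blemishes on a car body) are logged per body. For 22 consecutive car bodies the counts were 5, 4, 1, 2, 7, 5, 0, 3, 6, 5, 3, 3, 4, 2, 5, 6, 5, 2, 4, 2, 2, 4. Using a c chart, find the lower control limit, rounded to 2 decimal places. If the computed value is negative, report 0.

0.00

c̄ = (5 + 4 + 1 + 2 + 7 + 5 + 0 + 3 + 6 + 5 + 3 + 3 + 4 + 2 + 5 + 6 + 5 + 2 + 4 + 2 + 2 + 4) / 22 = 80 / 22 = 3.6364
LCL = c̄ − 3√c̄ = 3.6364 − 3 × 1.9069 = -2.0844 → 0 (cannot be negative)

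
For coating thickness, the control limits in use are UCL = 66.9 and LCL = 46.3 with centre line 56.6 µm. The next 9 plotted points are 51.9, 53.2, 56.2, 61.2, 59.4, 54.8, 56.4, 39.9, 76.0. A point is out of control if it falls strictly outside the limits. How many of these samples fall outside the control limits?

2

Compare each point to [46.3, 66.9]: sample 8 = 39.9 < LCL; sample 9 = 76.0 > UCL.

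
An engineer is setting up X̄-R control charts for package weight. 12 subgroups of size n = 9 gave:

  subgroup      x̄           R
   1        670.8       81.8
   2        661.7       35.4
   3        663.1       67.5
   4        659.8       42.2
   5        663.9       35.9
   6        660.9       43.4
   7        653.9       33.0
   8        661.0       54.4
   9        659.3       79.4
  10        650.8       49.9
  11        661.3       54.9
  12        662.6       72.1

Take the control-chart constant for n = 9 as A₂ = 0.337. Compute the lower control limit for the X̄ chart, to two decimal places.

642.51

X̄̄ = (670.8 + 661.7 + 663.1 + 659.8 + 663.9 + 660.9 + 653.9 + 661.0 + 659.3 + 650.8 + 661.3 + 662.6) / 12 = 7929.1000 / 12 = 660.7583
R̄ = (81.8 + 35.4 + 67.5 + 42.2 + 35.9 + 43.4 + 33.0 + 54.4 + 79.4 + 49.9 + 54.9 + 72.1) / 12 = 649.9000 / 12 = 54.1583
LCL = X̄̄ − A₂·R̄ = 660.7583 − 0.337 × 54.1583 = 642.5070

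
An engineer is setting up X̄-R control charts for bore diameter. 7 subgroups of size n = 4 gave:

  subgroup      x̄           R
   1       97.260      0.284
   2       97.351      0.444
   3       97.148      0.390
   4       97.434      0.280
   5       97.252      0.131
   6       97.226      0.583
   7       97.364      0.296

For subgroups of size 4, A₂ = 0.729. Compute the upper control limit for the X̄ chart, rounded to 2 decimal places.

97.54

X̄̄ = (97.260 + 97.351 + 97.148 + 97.434 + 97.252 + 97.226 + 97.364) / 7 = 681.0350 / 7 = 97.2907
R̄ = (0.284 + 0.444 + 0.390 + 0.280 + 0.131 + 0.583 + 0.296) / 7 = 2.4080 / 7 = 0.3440
UCL = X̄̄ + A₂·R̄ = 97.2907 + 0.729 × 0.3440 = 97.5415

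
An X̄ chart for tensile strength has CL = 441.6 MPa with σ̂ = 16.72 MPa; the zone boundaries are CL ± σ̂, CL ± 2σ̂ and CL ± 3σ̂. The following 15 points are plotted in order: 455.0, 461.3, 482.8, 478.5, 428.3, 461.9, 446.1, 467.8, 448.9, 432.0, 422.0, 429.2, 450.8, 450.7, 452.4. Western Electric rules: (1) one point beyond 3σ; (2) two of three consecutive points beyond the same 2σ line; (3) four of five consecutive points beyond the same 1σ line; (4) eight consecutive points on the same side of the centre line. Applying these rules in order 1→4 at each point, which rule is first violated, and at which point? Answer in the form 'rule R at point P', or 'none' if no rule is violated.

Zone of each point (C = within 1σ̂, B = 1σ̂–2σ̂, A = 2σ̂–3σ̂, * = beyond 3σ̂; sign = side of CL): 1:+C, 2:+B, 3:+A, 4:+A, 5:-C, 6:+B, 7:+C, 8:+B, 9:+C, 10:-C, 11:-B, 12:-C, 13:+C, 14:+C, 15:+C
Rule 2 (two of three consecutive points beyond the same 2σ limit) is satisfied at point 4.

rule 2 at point 4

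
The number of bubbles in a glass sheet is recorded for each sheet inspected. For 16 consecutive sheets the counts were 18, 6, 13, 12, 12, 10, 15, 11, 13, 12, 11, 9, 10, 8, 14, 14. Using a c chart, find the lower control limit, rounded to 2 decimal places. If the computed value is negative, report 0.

c̄ = (18 + 6 + 13 + 12 + 12 + 10 + 15 + 11 + 13 + 12 + 11 + 9 + 10 + 8 + 14 + 14) / 16 = 188 / 16 = 11.7500
LCL = c̄ − 3√c̄ = 11.7500 − 3 × 3.4278 = 1.4665

1.47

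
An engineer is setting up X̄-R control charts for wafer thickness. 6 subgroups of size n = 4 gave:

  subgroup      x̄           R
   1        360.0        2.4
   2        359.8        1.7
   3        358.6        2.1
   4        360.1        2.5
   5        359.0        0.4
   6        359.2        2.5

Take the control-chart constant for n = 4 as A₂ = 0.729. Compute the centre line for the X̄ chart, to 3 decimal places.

X̄̄ = (360.0 + 359.8 + 358.6 + 360.1 + 359.0 + 359.2) / 6 = 2156.7000 / 6 = 359.4500
CL = X̄̄ = 359.4500

359.450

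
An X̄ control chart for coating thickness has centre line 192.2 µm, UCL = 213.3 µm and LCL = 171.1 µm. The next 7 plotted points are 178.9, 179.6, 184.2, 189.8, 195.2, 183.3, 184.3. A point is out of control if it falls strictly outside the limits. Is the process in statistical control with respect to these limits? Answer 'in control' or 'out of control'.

All 7 points lie within [171.1, 213.3].

in control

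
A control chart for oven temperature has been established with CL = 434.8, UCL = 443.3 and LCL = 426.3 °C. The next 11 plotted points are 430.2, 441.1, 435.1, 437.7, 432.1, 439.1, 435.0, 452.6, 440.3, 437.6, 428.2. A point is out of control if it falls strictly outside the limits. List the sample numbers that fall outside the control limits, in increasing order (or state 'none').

Compare each point to [426.3, 443.3]: sample 8 = 452.6 > UCL.

8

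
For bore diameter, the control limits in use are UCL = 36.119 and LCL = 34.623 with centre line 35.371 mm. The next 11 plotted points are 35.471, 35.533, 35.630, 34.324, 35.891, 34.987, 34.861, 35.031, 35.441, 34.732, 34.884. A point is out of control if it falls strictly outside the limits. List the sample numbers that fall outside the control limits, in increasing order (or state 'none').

Compare each point to [34.623, 36.119]: sample 4 = 34.324 < LCL.

4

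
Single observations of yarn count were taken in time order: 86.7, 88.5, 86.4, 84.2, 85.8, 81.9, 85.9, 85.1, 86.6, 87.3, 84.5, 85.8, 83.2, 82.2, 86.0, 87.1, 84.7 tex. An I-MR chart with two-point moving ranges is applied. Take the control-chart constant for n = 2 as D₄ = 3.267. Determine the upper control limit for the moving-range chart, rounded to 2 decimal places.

Moving ranges: 1.8, 2.1, 2.2, 1.6, 3.9, 4.0, 0.8, 1.5, 0.7, 2.8, 1.3, 2.6, 1.0, 3.8, 1.1, 2.4; M̄R̄ = 33.6000 / 16 = 2.1000
UCL_MR = D₄·M̄R̄ = 3.267 × 2.1000 = 6.8607

6.86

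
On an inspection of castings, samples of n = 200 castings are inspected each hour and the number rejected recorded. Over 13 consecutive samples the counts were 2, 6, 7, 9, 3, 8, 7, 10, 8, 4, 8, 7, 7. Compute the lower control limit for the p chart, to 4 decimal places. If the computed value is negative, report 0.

p̄ = Σdᵢ / (k·n) = 86 / (13 × 200) = 0.03308
LCL = p̄ − 3·√(p̄(1−p̄)/n) = 0.03308 − 3 × 0.01265 = -0.00486 → 0 (negative, so LCL = 0)

0.0000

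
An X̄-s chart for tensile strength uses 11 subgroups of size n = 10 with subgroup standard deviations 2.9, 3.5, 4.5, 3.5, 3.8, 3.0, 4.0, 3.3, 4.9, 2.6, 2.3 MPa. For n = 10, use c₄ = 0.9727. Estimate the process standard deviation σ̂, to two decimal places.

s̄ = (2.9 + 3.5 + 4.5 + 3.5 + 3.8 + 3.0 + 4.0 + 3.3 + 4.9 + 2.6 + 2.3) / 11 = 3.4818
σ̂ = s̄ / c₄ = 3.4818 / 0.9727 = 3.5795

3.58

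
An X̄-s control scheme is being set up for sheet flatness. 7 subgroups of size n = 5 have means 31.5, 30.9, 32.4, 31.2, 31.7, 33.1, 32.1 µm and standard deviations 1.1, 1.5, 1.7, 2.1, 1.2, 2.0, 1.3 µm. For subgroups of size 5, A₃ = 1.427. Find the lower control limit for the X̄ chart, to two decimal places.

X̄̄ = (31.5 + 30.9 + 32.4 + 31.2 + 31.7 + 33.1 + 32.1) / 7 = 31.8429
s̄ = (1.1 + 1.5 + 1.7 + 2.1 + 1.2 + 2.0 + 1.3) / 7 = 1.5571
LCL = X̄̄ − A₃·s̄ = 31.8429 − 1.427 × 1.5571 = 29.6208

29.62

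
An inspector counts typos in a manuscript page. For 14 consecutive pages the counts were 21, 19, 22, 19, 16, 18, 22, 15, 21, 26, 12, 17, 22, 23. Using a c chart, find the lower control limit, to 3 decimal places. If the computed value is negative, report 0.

6.252

c̄ = (21 + 19 + 22 + 19 + 16 + 18 + 22 + 15 + 21 + 26 + 12 + 17 + 22 + 23) / 14 = 273 / 14 = 19.5000
LCL = c̄ − 3√c̄ = 19.5000 − 3 × 4.4159 = 6.2524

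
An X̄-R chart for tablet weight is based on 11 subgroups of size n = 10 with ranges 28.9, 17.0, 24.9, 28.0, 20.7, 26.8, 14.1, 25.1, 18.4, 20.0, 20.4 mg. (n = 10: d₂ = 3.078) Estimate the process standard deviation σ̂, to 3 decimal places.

R̄ = (28.9 + 17.0 + 24.9 + 28.0 + 20.7 + 26.8 + 14.1 + 25.1 + 18.4 + 20.0 + 20.4) / 11 = 22.2091
σ̂ = R̄ / d₂ = 22.2091 / 3.078 = 7.2154

7.215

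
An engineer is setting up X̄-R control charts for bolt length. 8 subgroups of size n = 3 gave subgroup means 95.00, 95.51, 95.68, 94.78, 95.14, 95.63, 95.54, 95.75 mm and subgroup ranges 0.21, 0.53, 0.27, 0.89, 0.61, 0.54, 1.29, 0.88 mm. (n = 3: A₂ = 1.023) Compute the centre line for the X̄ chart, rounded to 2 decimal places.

X̄̄ = (95.00 + 95.51 + 95.68 + 94.78 + 95.14 + 95.63 + 95.54 + 95.75) / 8 = 763.0300 / 8 = 95.3787
CL = X̄̄ = 95.3787

95.38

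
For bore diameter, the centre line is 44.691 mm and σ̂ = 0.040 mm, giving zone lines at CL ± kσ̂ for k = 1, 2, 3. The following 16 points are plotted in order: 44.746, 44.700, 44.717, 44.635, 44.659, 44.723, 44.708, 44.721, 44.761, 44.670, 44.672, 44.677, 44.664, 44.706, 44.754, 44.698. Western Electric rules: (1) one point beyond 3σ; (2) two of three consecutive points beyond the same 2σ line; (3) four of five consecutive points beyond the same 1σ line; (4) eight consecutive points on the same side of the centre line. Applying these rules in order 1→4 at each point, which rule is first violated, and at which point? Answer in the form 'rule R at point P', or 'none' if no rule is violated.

Zone of each point (C = within 1σ̂, B = 1σ̂–2σ̂, A = 2σ̂–3σ̂, * = beyond 3σ̂; sign = side of CL): 1:+B, 2:+C, 3:+C, 4:-B, 5:-C, 6:+C, 7:+C, 8:+C, 9:+B, 10:-C, 11:-C, 12:-C, 13:-C, 14:+C, 15:+B, 16:+C
No rule fires across all 16 points.

none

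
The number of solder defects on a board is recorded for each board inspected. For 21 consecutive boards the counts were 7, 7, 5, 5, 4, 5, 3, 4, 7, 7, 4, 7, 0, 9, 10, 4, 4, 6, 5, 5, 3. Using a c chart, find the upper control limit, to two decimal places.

c̄ = (7 + 7 + 5 + 5 + 4 + 5 + 3 + 4 + 7 + 7 + 4 + 7 + 0 + 9 + 10 + 4 + 4 + 6 + 5 + 5 + 3) / 21 = 111 / 21 = 5.2857
UCL = c̄ + 3√c̄ = 5.2857 + 3 × √5.2857 = 5.2857 + 3 × 2.2991 = 12.1829

12.18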